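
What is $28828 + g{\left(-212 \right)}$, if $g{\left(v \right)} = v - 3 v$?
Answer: $29252$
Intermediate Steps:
$g{\left(v \right)} = - 2 v$
$28828 + g{\left(-212 \right)} = 28828 - -424 = 28828 + 424 = 29252$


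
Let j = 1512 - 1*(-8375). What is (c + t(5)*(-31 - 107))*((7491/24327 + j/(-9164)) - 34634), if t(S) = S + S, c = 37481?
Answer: -92914593897350459/74310876 ≈ -1.2503e+9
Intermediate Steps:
t(S) = 2*S
j = 9887 (j = 1512 + 8375 = 9887)
(c + t(5)*(-31 - 107))*((7491/24327 + j/(-9164)) - 34634) = (37481 + (2*5)*(-31 - 107))*((7491/24327 + 9887/(-9164)) - 34634) = (37481 + 10*(-138))*((7491*(1/24327) + 9887*(-1/9164)) - 34634) = (37481 - 1380)*((2497/8109 - 9887/9164) - 34634) = 36101*(-57291175/74310876 - 34634) = 36101*(-2573740170559/74310876) = -92914593897350459/74310876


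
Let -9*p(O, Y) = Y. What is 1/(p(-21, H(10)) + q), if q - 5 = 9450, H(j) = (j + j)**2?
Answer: 9/84695 ≈ 0.00010626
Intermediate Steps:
H(j) = 4*j**2 (H(j) = (2*j)**2 = 4*j**2)
p(O, Y) = -Y/9
q = 9455 (q = 5 + 9450 = 9455)
1/(p(-21, H(10)) + q) = 1/(-4*10**2/9 + 9455) = 1/(-4*100/9 + 9455) = 1/(-1/9*400 + 9455) = 1/(-400/9 + 9455) = 1/(84695/9) = 9/84695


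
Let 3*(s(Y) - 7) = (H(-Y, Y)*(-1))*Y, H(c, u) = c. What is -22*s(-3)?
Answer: -220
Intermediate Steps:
s(Y) = 7 + Y**2/3 (s(Y) = 7 + ((-Y*(-1))*Y)/3 = 7 + (Y*Y)/3 = 7 + Y**2/3)
-22*s(-3) = -22*(7 + (1/3)*(-3)**2) = -22*(7 + (1/3)*9) = -22*(7 + 3) = -22*10 = -220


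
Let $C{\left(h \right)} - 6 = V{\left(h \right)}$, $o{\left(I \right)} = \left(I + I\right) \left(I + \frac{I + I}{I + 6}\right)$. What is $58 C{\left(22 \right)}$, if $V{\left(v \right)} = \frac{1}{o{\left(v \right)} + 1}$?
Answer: $\frac{2529322}{7267} \approx 348.06$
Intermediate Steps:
$o{\left(I \right)} = 2 I \left(I + \frac{2 I}{6 + I}\right)$
$V{\left(v \right)} = \frac{1}{1 + \frac{2 v^{2} \left(8 + v\right)}{6 + v}}$ ($V{\left(v \right)} = \frac{1}{\frac{2 v^{2} \left(8 + v\right)}{6 + v} + 1} = \frac{1}{1 + \frac{2 v^{2} \left(8 + v\right)}{6 + v}}$)
$C{\left(h \right)} = 6 + \frac{6 + h}{6 + h + 2 h^{2} \left(8 + h\right)}$
$58 C{\left(22 \right)} = 58 \frac{42 + 7 \cdot 22 + 12 \cdot 22^{2} \left(8 + 22\right)}{6 + 22 + 2 \cdot 22^{2} \left(8 + 22\right)} = 58 \frac{42 + 154 + 12 \cdot 484 \cdot 30}{6 + 22 + 2 \cdot 484 \cdot 30} = 58 \frac{42 + 154 + 174240}{6 + 22 + 29040} = 58 \cdot \frac{1}{29068} \cdot 174436 = 58 \cdot \frac{43609}{7267} = \frac{2529322}{7267}$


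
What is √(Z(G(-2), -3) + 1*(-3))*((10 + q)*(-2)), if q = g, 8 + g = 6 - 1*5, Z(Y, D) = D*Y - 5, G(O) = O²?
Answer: -12*I*√5 ≈ -26.833*I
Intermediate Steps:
Z(Y, D) = -5 + D*Y
g = -7 (g = -8 + (6 - 1*5) = -8 + (6 - 5) = -8 + 1 = -7)
q = -7
√(Z(G(-2), -3) + 1*(-3))*((10 + q)*(-2)) = √((-5 - 3*(-2)²) + 1*(-3))*((10 - 7)*(-2)) = √((-5 - 3*4) - 3)*(3*(-2)) = √((-5 - 12) - 3)*(-6) = √(-17 - 3)*(-6) = √(-20)*(-6) = (2*I*√5)*(-6) = -12*I*√5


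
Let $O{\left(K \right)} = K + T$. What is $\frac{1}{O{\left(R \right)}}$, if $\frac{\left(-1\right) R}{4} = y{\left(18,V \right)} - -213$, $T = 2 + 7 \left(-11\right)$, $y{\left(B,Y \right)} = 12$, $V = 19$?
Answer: $- \frac{1}{975} \approx -0.0010256$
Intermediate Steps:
$T = -75$ ($T = 2 - 77 = -75$)
$R = -900$ ($R = - 4 \left(12 - -213\right) = - 4 \left(12 + 213\right) = \left(-4\right) 225 = -900$)
$O{\left(K \right)} = -75 + K$ ($O{\left(K \right)} = K - 75 = -75 + K$)
$\frac{1}{O{\left(R \right)}} = \frac{1}{-75 - 900} = \frac{1}{-975} = - \frac{1}{975}$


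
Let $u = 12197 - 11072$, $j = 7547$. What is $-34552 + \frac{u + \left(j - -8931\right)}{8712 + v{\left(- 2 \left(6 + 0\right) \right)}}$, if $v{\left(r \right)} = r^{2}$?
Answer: $- \frac{305974909}{8856} \approx -34550.0$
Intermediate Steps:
$u = 1125$
$-34552 + \frac{u + \left(j - -8931\right)}{8712 + v{\left(- 2 \left(6 + 0\right) \right)}} = -34552 + \frac{1125 + \left(7547 - -8931\right)}{8712 + \left(- 2 \left(6 + 0\right)\right)^{2}} = -34552 + \frac{1125 + \left(7547 + 8931\right)}{8712 + \left(\left(-2\right) 6\right)^{2}} = -34552 + \frac{1125 + 16478}{8712 + \left(-12\right)^{2}} = -34552 + \frac{17603}{8712 + 144} = -34552 + \frac{17603}{8856} = - \frac{305974909}{8856}$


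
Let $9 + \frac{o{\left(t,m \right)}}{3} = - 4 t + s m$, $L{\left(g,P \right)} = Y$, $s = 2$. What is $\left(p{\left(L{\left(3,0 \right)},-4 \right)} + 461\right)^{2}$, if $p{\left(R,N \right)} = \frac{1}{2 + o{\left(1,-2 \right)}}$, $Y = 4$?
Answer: $\frac{510217744}{2401} \approx 2.125 \cdot 10^{5}$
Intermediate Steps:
$L{\left(g,P \right)} = 4$
$o{\left(t,m \right)} = -27 - 12 t + 6 m$ ($o{\left(t,m \right)} = -27 + 3 \left(- 4 t + 2 m\right) = -27 + \left(- 12 t + 6 m\right) = -27 - 12 t + 6 m$)
$p{\left(R,N \right)} = - \frac{1}{49}$ ($p{\left(R,N \right)} = \frac{1}{2 - 51} = \frac{1}{-49} = - \frac{1}{49}$)
$\left(p{\left(L{\left(3,0 \right)},-4 \right)} + 461\right)^{2} = \left(- \frac{1}{49} + 461\right)^{2} = \left(\frac{22588}{49}\right)^{2} = \frac{510217744}{2401}$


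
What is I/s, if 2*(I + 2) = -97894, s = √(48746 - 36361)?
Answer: -48949*√12385/12385 ≈ -439.84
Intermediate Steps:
s = √12385 ≈ 111.29
I = -48949 (I = -2 + (½)*(-97894) = -2 - 48947 = -48949)
I/s = -48949*√12385/12385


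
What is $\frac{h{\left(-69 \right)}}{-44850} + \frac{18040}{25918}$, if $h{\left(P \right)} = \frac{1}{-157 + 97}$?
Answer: $\frac{24272832959}{34872669000} \approx 0.69604$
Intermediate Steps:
$h{\left(P \right)} = - \frac{1}{60}$ ($h{\left(P \right)} = \frac{1}{-60} = - \frac{1}{60}$)
$\frac{h{\left(-69 \right)}}{-44850} + \frac{18040}{25918} = - \frac{1}{60 \left(-44850\right)} + \frac{18040}{25918} = \left(- \frac{1}{60}\right) \left(- \frac{1}{44850}\right) + 18040 \cdot \frac{1}{25918} = \frac{1}{2691000} + \frac{9020}{12959} = \frac{24272832959}{34872669000}$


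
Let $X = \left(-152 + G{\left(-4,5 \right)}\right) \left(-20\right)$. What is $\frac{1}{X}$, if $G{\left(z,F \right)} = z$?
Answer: $\frac{1}{3120} \approx 0.00032051$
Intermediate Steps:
$X = 3120$ ($X = \left(-152 - 4\right) \left(-20\right) = \left(-156\right) \left(-20\right) = 3120$)
$\frac{1}{X} = \frac{1}{3120}$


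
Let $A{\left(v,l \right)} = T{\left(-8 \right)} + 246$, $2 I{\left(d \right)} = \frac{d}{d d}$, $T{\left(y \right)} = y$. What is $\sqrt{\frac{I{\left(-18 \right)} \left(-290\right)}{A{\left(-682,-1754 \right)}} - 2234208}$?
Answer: $\frac{i \sqrt{1138990284313}}{714} \approx 1494.7 i$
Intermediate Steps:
$I{\left(d \right)} = \frac{1}{2 d}$ ($I{\left(d \right)} = \frac{d \frac{1}{d d}}{2} = \frac{d \frac{1}{d^{2}}}{2} = \frac{1}{2 d}$)
$A{\left(v,l \right)} = 238$ ($A{\left(v,l \right)} = -8 + 246 = 238$)
$\sqrt{\frac{I{\left(-18 \right)} \left(-290\right)}{A{\left(-682,-1754 \right)}} - 2234208} = \sqrt{\frac{\frac{1}{2 \left(-18\right)} \left(-290\right)}{238} - 2234208} = \sqrt{\frac{1}{2} \left(- \frac{1}{18}\right) \left(-290\right) \frac{1}{238} - 2234208} = \sqrt{\left(- \frac{1}{36}\right) \left(-290\right) \frac{1}{238} - 2234208} = \sqrt{\frac{145}{18} \cdot \frac{1}{238} - 2234208} = \sqrt{\frac{145}{4284} - 2234208} = \sqrt{- \frac{9571346927}{4284}} = \frac{i \sqrt{1138990284313}}{714}$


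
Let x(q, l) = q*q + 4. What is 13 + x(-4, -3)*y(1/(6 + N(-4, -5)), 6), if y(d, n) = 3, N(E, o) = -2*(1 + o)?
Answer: 73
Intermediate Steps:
N(E, o) = -2 - 2*o
x(q, l) = 4 + q² (x(q, l) = q² + 4 = 4 + q²)
13 + x(-4, -3)*y(1/(6 + N(-4, -5)), 6) = 13 + (4 + (-4)²)*3 = 13 + (4 + 16)*3 = 13 + 20*3 = 13 + 60 = 73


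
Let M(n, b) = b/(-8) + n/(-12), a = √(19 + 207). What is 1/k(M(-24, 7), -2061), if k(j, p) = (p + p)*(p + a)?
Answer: 1/8494990 + √226/17508174390 ≈ 1.1858e-7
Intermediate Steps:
a = √226 ≈ 15.033
M(n, b) = -b/8 - n/12 (M(n, b) = b*(-⅛) + n*(-1/12) = -b/8 - n/12)
k(j, p) = 2*p*(p + √226) (k(j, p) = (p + p)*(p + √226) = (2*p)*(p + √226) = 2*p*(p + √226))
1/k(M(-24, 7), -2061) = 1/(2*(-2061)*(-2061 + √226)) = 1/(8495442 - 4122*√226)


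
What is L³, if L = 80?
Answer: 512000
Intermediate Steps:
L³ = 80³ = 512000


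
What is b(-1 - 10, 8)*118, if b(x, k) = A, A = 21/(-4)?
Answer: -1239/2 ≈ -619.50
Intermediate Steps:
A = -21/4 (A = 21*(-1/4) = -21/4 ≈ -5.2500)
b(x, k) = -21/4
b(-1 - 10, 8)*118 = -21/4*118 = -1239/2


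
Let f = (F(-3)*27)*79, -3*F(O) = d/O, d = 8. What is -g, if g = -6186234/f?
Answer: 1031039/316 ≈ 3262.8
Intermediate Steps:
F(O) = -8/(3*O)
f = 1896 (f = (-8/3/(-3)*27)*79 = (-8/3*(-1/3)*27)*79 = ((8/9)*27)*79 = 24*79 = 1896)
g = -1031039/316 (g = -6186234/1896 = -6186234*1/1896 = -1031039/316 ≈ -3262.8)
-g = -1*(-1031039/316) = 1031039/316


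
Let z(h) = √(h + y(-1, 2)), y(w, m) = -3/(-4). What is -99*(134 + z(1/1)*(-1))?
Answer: -13266 + 99*√7/2 ≈ -13135.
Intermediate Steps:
y(w, m) = ¾ (y(w, m) = -3*(-¼) = ¾)
z(h) = √(¾ + h) (z(h) = √(h + ¾) = √(¾ + h))
-99*(134 + z(1/1)*(-1)) = -99*(134 + (√(3 + 4/1)/2)*(-1)) = -99*(134 + (√(3 + 4*1)/2)*(-1)) = -99*(134 + (√(3 + 4)/2)*(-1)) = -99*(134 + (√7/2)*(-1)) = -99*(134 - √7/2) = -13266 + 99*√7/2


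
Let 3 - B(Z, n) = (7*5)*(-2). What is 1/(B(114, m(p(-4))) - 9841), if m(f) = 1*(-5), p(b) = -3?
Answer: -1/9768 ≈ -0.00010238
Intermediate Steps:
m(f) = -5
B(Z, n) = 73 (B(Z, n) = 3 - 7*5*(-2) = 3 - 35*(-2) = 3 - 1*(-70) = 3 + 70 = 73)
1/(B(114, m(p(-4))) - 9841) = 1/(73 - 9841) = 1/(-9768) = -1/9768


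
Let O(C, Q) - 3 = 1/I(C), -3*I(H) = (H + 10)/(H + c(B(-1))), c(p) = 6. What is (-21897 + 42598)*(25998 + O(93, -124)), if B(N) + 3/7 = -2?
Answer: 55433262006/103 ≈ 5.3819e+8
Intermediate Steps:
B(N) = -17/7 (B(N) = -3/7 - 2 = -17/7)
I(H) = -(10 + H)/(3*(6 + H)) (I(H) = -(H + 10)/(3*(H + 6)) = -(10 + H)/(3*(6 + H)))
O(C, Q) = 3 + 3*(6 + C)/(-10 - C) (O(C, Q) = 3 + 1/((-10 - C)/(3*(6 + C))) = 3 + 3*(6 + C)/(-10 - C))
(-21897 + 42598)*(25998 + O(93, -124)) = (-21897 + 42598)*(25998 + 12/(10 + 93)) = 20701*(25998 + 12/103) = 20701*(2677806/103) = 55433262006/103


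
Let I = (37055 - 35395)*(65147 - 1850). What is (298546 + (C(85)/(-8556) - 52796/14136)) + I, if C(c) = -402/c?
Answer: 364004481273397/3454485 ≈ 1.0537e+8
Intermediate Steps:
I = 105073020 (I = 1660*63297 = 105073020)
(298546 + (C(85)/(-8556) - 52796/14136)) + I = (298546 + (-402/85/(-8556) - 52796/14136)) + 105073020 = (298546 + (-402*1/85*(-1/8556) - 52796*1/14136)) + 105073020 = (298546 + (-402/85*(-1/8556) - 13199/3534)) + 105073020 = (298546 + (67/121210 - 13199/3534)) + 105073020 = (298546 - 12900113/3454485) + 105073020 = 1031309778697/3454485 + 105073020 = 364004481273397/3454485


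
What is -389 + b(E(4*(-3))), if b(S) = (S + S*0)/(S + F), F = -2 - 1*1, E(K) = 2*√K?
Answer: -7375/19 - 4*I*√3/19 ≈ -388.16 - 0.36464*I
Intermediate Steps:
F = -3 (F = -2 - 1 = -3)
b(S) = S/(-3 + S) (b(S) = (S + S*0)/(S - 3) = (S + 0)/(-3 + S) = S/(-3 + S))
-389 + b(E(4*(-3))) = -389 + (2*√(4*(-3)))/(-3 + 2*√(4*(-3))) = -389 + (2*√(-12))/(-3 + 2*√(-12)) = -389 + (2*(2*I*√3))/(-3 + 2*(2*I*√3)) = -389 + (4*I*√3)/(-3 + 4*I*√3) = -389 + 4*I*√3/(-3 + 4*I*√3)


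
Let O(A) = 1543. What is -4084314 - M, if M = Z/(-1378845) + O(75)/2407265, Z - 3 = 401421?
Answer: -180757854939604199/44256604119 ≈ -4.0843e+6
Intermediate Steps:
Z = 401424 (Z = 3 + 401421 = 401424)
M = -12856085167/44256604119 (M = 401424/(-1378845) + 1543/2407265 = 401424*(-1/1378845) + 1543*(1/2407265) = -133808/459615 + 1543/2407265 = -12856085167/44256604119 ≈ -0.29049)
-4084314 - M = -4084314 - 1*(-12856085167/44256604119) = -4084314 + 12856085167/44256604119 = -180757854939604199/44256604119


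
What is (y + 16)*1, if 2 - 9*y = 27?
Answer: 119/9 ≈ 13.222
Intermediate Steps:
y = -25/9 (y = 2/9 - 1/9*27 = 2/9 - 3 = -25/9 ≈ -2.7778)
(y + 16)*1 = (-25/9 + 16)*1 = (119/9)*1 = 119/9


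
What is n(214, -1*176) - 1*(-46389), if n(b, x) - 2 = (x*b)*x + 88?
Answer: 6675343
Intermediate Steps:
n(b, x) = 90 + b*x**2 (n(b, x) = 2 + ((x*b)*x + 88) = 2 + ((b*x)*x + 88) = 2 + (b*x**2 + 88) = 2 + (88 + b*x**2) = 90 + b*x**2)
n(214, -1*176) - 1*(-46389) = (90 + 214*(-1*176)**2) - 1*(-46389) = (90 + 214*(-176)**2) + 46389 = (90 + 214*30976) + 46389 = (90 + 6628864) + 46389 = 6628954 + 46389 = 6675343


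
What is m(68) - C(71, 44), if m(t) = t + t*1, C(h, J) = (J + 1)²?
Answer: -1889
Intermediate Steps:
C(h, J) = (1 + J)²
m(t) = 2*t (m(t) = t + t = 2*t)
m(68) - C(71, 44) = 2*68 - (1 + 44)² = 136 - 1*45² = 136 - 1*2025 = 136 - 2025 = -1889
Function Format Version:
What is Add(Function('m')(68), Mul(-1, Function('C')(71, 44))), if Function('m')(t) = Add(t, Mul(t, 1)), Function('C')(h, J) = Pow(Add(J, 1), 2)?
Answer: -1889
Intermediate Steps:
Function('C')(h, J) = Pow(Add(1, J), 2)
Function('m')(t) = Mul(2, t) (Function('m')(t) = Add(t, t) = Mul(2, t))
Add(Function('m')(68), Mul(-1, Function('C')(71, 44))) = Add(Mul(2, 68), Mul(-1, Pow(Add(1, 44), 2))) = Add(136, Mul(-1, Pow(45, 2))) = Add(136, Mul(-1, 2025)) = Add(136, -2025) = -1889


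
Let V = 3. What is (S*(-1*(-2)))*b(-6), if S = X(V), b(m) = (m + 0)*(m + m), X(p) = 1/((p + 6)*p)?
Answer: 16/3 ≈ 5.3333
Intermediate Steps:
X(p) = 1/(p*(6 + p)) (X(p) = 1/((6 + p)*p) = 1/(p*(6 + p)))
b(m) = 2*m**2 (b(m) = m*(2*m) = 2*m**2)
S = 1/27 (S = 1/(3*(6 + 3)) = (1/3)/9 = (1/3)*(1/9) = 1/27 ≈ 0.037037)
(S*(-1*(-2)))*b(-6) = ((-1*(-2))/27)*(2*(-6)**2) = ((1/27)*2)*(2*36) = (2/27)*72 = 16/3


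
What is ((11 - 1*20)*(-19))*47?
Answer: 8037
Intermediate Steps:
((11 - 1*20)*(-19))*47 = ((11 - 20)*(-19))*47 = -9*(-19)*47 = 171*47 = 8037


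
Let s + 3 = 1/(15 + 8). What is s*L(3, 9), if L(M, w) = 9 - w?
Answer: 0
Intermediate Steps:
s = -68/23 (s = -3 + 1/(15 + 8) = -3 + 1/23 = -68/23 ≈ -2.9565)
s*L(3, 9) = -68*(9 - 1*9)/23 = -68*(9 - 9)/23 = -68/23*0 = 0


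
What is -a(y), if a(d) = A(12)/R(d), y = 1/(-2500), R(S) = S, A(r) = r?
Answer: 30000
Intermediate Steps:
y = -1/2500 ≈ -0.00040000
a(d) = 12/d
-a(y) = -12/(-1/2500) = -12*(-2500) = -1*(-30000) = 30000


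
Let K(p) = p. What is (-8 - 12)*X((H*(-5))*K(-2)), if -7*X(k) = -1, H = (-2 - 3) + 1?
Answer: -20/7 ≈ -2.8571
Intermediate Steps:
H = -4 (H = -5 + 1 = -4)
X(k) = ⅐ (X(k) = -⅐*(-1) = ⅐)
(-8 - 12)*X((H*(-5))*K(-2)) = (-8 - 12)*(⅐) = -20*⅐ = -20/7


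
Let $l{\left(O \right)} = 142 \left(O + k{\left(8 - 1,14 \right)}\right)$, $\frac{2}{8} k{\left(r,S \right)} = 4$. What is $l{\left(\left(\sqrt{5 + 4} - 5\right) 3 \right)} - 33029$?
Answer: $-31609$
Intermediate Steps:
$k{\left(r,S \right)} = 16$ ($k{\left(r,S \right)} = 4 \cdot 4 = 16$)
$l{\left(O \right)} = 2272 + 142 O$ ($l{\left(O \right)} = 142 \left(O + 16\right) = 142 \left(16 + O\right) = 2272 + 142 O$)
$l{\left(\left(\sqrt{5 + 4} - 5\right) 3 \right)} - 33029 = \left(2272 + 142 \left(\sqrt{5 + 4} - 5\right) 3\right) - 33029 = \left(2272 + 142 \left(\sqrt{9} - 5\right) 3\right) - 33029 = \left(2272 + 142 \left(3 - 5\right) 3\right) - 33029 = \left(2272 + 142 \left(\left(-2\right) 3\right)\right) - 33029 = \left(2272 + 142 \left(-6\right)\right) - 33029 = \left(2272 - 852\right) - 33029 = 1420 - 33029 = -31609$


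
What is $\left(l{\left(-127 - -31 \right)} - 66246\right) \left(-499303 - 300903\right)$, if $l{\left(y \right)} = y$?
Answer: $53087266452$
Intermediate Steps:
$\left(l{\left(-127 - -31 \right)} - 66246\right) \left(-499303 - 300903\right) = \left(\left(-127 - -31\right) - 66246\right) \left(-499303 - 300903\right) = \left(\left(-127 + 31\right) - 66246\right) \left(-800206\right) = \left(-96 - 66246\right) \left(-800206\right) = \left(-66342\right) \left(-800206\right) = 53087266452$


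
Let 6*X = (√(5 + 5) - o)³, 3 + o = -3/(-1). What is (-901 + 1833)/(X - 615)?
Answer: -1031724/680755 - 2796*√10/680755 ≈ -1.5285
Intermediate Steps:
o = 0 (o = -3 - 3/(-1) = -3 - 3*(-1) = -3 + 3 = 0)
X = 5*√10/3 (X = (√(5 + 5) - 1*0)³/6 = (√10 + 0)³/6 = (√10)³/6 = (10*√10)/6 = 5*√10/3 ≈ 5.2705)
(-901 + 1833)/(X - 615) = (-901 + 1833)/(5*√10/3 - 615) = 932/(-615 + 5*√10/3)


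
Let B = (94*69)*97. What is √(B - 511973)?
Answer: √117169 ≈ 342.30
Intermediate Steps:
B = 629142 (B = 6486*97 = 629142)
√(B - 511973) = √(629142 - 511973) = √117169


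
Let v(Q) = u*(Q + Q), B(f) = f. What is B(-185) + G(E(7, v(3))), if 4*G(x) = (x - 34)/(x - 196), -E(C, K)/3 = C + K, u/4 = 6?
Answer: -479773/2596 ≈ -184.81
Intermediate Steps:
u = 24 (u = 4*6 = 24)
v(Q) = 48*Q (v(Q) = 24*(Q + Q) = 24*(2*Q) = 48*Q)
E(C, K) = -3*C - 3*K (E(C, K) = -3*(C + K) = -3*C - 3*K)
G(x) = (-34 + x)/(4*(-196 + x)) (G(x) = ((x - 34)/(x - 196))/4 = ((-34 + x)/(-196 + x))/4 = (-34 + x)/(4*(-196 + x)))
B(-185) + G(E(7, v(3))) = -185 + (-34 + (-3*7 - 144*3))/(4*(-196 + (-3*7 - 144*3))) = -185 + (-34 + (-21 - 3*144))/(4*(-196 + (-21 - 3*144))) = -185 + (-34 + (-21 - 432))/(4*(-196 + (-21 - 432))) = -185 + (-34 - 453)/(4*(-196 - 453)) = -185 + (¼)*(-487)/(-649) = -185 + (¼)*(-1/649)*(-487) = -185 + 487/2596 = -479773/2596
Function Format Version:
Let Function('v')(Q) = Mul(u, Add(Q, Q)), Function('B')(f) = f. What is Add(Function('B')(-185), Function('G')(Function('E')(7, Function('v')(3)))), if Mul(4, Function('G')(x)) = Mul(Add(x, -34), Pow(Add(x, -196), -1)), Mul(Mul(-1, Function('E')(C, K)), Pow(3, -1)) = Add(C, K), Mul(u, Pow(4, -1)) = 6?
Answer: Rational(-479773, 2596) ≈ -184.81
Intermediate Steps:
u = 24 (u = Mul(4, 6) = 24)
Function('v')(Q) = Mul(48, Q) (Function('v')(Q) = Mul(24, Add(Q, Q)) = Mul(24, Mul(2, Q)) = Mul(48, Q))
Function('E')(C, K) = Add(Mul(-3, C), Mul(-3, K)) (Function('E')(C, K) = Mul(-3, Add(C, K)) = Add(Mul(-3, C), Mul(-3, K)))
Function('G')(x) = Mul(Rational(1, 4), Pow(Add(-196, x), -1), Add(-34, x)) (Function('G')(x) = Mul(Rational(1, 4), Mul(Add(x, -34), Pow(Add(x, -196), -1))) = Mul(Rational(1, 4), Mul(Add(-34, x), Pow(Add(-196, x), -1))) = Mul(Rational(1, 4), Mul(Pow(Add(-196, x), -1), Add(-34, x))) = Mul(Rational(1, 4), Pow(Add(-196, x), -1), Add(-34, x)))
Add(Function('B')(-185), Function('G')(Function('E')(7, Function('v')(3)))) = Add(-185, Mul(Rational(1, 4), Pow(Add(-196, Add(Mul(-3, 7), Mul(-3, Mul(48, 3)))), -1), Add(-34, Add(Mul(-3, 7), Mul(-3, Mul(48, 3)))))) = Add(-185, Mul(Rational(1, 4), Pow(Add(-196, Add(-21, Mul(-3, 144))), -1), Add(-34, Add(-21, Mul(-3, 144))))) = Add(-185, Mul(Rational(1, 4), Pow(Add(-196, Add(-21, -432)), -1), Add(-34, Add(-21, -432)))) = Add(-185, Mul(Rational(1, 4), Pow(Add(-196, -453), -1), Add(-34, -453))) = Add(-185, Mul(Rational(1, 4), Pow(-649, -1), -487)) = Add(-185, Mul(Rational(1, 4), Rational(-1, 649), -487)) = Add(-185, Rational(487, 2596)) = Rational(-479773, 2596)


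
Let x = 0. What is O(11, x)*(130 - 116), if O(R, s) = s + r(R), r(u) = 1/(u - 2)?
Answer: 14/9 ≈ 1.5556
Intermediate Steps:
r(u) = 1/(-2 + u)
O(R, s) = s + 1/(-2 + R)
O(11, x)*(130 - 116) = ((1 + 0*(-2 + 11))/(-2 + 11))*(130 - 116) = ((1 + 0*9)/9)*14 = ((1 + 0)/9)*14 = ((⅑)*1)*14 = (⅑)*14 = 14/9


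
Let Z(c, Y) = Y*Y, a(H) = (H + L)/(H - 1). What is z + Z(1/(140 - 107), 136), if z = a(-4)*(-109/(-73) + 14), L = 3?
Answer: 6752171/365 ≈ 18499.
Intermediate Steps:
a(H) = (3 + H)/(-1 + H) (a(H) = (H + 3)/(H - 1) = (3 + H)/(-1 + H))
Z(c, Y) = Y²
z = 1131/365 (z = ((3 - 4)/(-1 - 4))*(-109/(-73) + 14) = (-1/(-5))*(-109*(-1/73) + 14) = (-⅕*(-1))*(109/73 + 14) = (⅕)*(1131/73) = 1131/365 ≈ 3.0986)
z + Z(1/(140 - 107), 136) = 1131/365 + 136² = 1131/365 + 18496 = 6752171/365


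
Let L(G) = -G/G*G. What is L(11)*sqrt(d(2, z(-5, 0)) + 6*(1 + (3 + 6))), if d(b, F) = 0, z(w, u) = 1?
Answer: -22*sqrt(15) ≈ -85.206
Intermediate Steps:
L(G) = -G
L(11)*sqrt(d(2, z(-5, 0)) + 6*(1 + (3 + 6))) = (-1*11)*sqrt(0 + 6*(1 + (3 + 6))) = -11*sqrt(0 + 6*(1 + 9)) = -11*sqrt(0 + 6*10) = -11*sqrt(0 + 60) = -22*sqrt(15)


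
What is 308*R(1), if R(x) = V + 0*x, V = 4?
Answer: 1232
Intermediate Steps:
R(x) = 4 (R(x) = 4 + 0*x = 4 + 0 = 4)
308*R(1) = 308*4 = 1232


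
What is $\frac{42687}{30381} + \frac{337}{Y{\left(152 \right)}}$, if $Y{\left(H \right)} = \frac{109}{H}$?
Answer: $\frac{520296409}{1103843} \approx 471.35$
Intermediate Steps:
$\frac{42687}{30381} + \frac{337}{Y{\left(152 \right)}} = \frac{42687}{30381} + \frac{337}{109 \cdot \frac{1}{152}} = 42687 \cdot \frac{1}{30381} + \frac{337}{109 \cdot \frac{1}{152}} = \frac{14229}{10127} + \frac{337}{\frac{109}{152}} = \frac{14229}{10127} + 337 \cdot \frac{152}{109} = \frac{14229}{10127} + \frac{51224}{109} = \frac{520296409}{1103843}$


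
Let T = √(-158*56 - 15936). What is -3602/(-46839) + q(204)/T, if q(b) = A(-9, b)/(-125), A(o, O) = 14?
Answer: 3602/46839 + 7*I*√1549/387250 ≈ 0.076902 + 0.00071143*I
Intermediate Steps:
q(b) = -14/125 (q(b) = 14/(-125) = 14*(-1/125) = -14/125)
T = 4*I*√1549 (T = √(-8848 - 15936) = √(-24784) = 4*I*√1549 ≈ 157.43*I)
-3602/(-46839) + q(204)/T = -3602/(-46839) - 14*(-I*√1549/6196)/125 = -3602*(-1/46839) - (-7)*I*√1549/387250 = 3602/46839 + 7*I*√1549/387250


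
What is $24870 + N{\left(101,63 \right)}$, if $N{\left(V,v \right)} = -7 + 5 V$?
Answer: $25368$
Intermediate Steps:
$24870 + N{\left(101,63 \right)} = 24870 + \left(-7 + 5 \cdot 101\right) = 24870 + \left(-7 + 505\right) = 24870 + 498 = 25368$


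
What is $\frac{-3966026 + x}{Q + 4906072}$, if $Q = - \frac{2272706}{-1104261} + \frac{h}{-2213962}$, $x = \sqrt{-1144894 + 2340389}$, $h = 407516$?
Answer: $- \frac{2424027052146601533}{2998582407312804350} + \frac{1222395946041 \sqrt{1195495}}{5997164814625608700} \approx -0.80817$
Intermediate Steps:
$x = \sqrt{1195495} \approx 1093.4$
$Q = \frac{2290840347748}{1222395946041}$ ($Q = - \frac{2272706}{-1104261} + \frac{407516}{-2213962} = \left(-2272706\right) \left(- \frac{1}{1104261}\right) + 407516 \left(- \frac{1}{2213962}\right) = \frac{2272706}{1104261} - \frac{203758}{1106981} = \frac{2290840347748}{1222395946041} \approx 1.8741$)
$\frac{-3966026 + x}{Q + 4906072} = \frac{-3966026 + \sqrt{1195495}}{\frac{2290840347748}{1222395946041} + 4906072} = \frac{-3966026 + \sqrt{1195495}}{\frac{5997164814625608700}{1222395946041}} = \left(-3966026 + \sqrt{1195495}\right) \frac{1222395946041}{5997164814625608700} = - \frac{2424027052146601533}{2998582407312804350} + \frac{1222395946041 \sqrt{1195495}}{5997164814625608700}$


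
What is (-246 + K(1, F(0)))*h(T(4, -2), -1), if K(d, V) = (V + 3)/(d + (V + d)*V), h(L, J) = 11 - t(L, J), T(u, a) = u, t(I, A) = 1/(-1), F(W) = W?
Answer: -2916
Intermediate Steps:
t(I, A) = -1
h(L, J) = 12 (h(L, J) = 11 - 1*(-1) = 11 + 1 = 12)
K(d, V) = (3 + V)/(d + V*(V + d))
(-246 + K(1, F(0)))*h(T(4, -2), -1) = (-246 + (3 + 0)/(1 + 0² + 0*1))*12 = (-246 + 3/(1 + 0 + 0))*12 = (-246 + 3/1)*12 = (-246 + 1*3)*12 = (-246 + 3)*12 = -243*12 = -2916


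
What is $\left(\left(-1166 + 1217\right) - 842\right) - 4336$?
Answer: $-5127$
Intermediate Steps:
$\left(\left(-1166 + 1217\right) - 842\right) - 4336 = \left(51 - 842\right) - 4336 = -791 - 4336 = -5127$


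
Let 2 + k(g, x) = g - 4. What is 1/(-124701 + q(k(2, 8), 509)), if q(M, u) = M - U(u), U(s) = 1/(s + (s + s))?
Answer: -1527/190424536 ≈ -8.0189e-6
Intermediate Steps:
k(g, x) = -6 + g (k(g, x) = -2 + (g - 4) = -2 + (-4 + g) = -6 + g)
U(s) = 1/(3*s) (U(s) = 1/(s + 2*s) = 1/(3*s))
q(M, u) = M - 1/(3*u)
1/(-124701 + q(k(2, 8), 509)) = 1/(-124701 + ((-6 + 2) - ⅓/509)) = 1/(-124701 + (-4 - ⅓*1/509)) = 1/(-124701 + (-4 - 1/1527)) = 1/(-124701 - 6109/1527) = 1/(-190424536/1527) = -1527/190424536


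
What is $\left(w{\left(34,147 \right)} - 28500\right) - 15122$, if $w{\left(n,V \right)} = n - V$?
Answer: $-43735$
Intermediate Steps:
$\left(w{\left(34,147 \right)} - 28500\right) - 15122 = \left(\left(34 - 147\right) - 28500\right) - 15122 = \left(-113 - 28500\right) - 15122 = -28613 - 15122 = -43735$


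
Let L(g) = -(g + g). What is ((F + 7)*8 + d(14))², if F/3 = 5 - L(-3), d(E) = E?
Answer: 2116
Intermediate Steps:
L(g) = -2*g
F = -3 (F = 3*(5 - (-2)*(-3)) = 3*(5 - 1*6) = 3*(5 - 6) = 3*(-1) = -3)
((F + 7)*8 + d(14))² = ((-3 + 7)*8 + 14)² = (4*8 + 14)² = (32 + 14)² = 46² = 2116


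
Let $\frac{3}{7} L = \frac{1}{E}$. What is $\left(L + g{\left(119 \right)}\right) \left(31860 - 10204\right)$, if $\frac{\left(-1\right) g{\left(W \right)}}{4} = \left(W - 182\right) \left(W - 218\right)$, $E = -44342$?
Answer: $- \frac{35935237188340}{66513} \approx -5.4027 \cdot 10^{8}$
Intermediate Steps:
$g{\left(W \right)} = - 4 \left(-218 + W\right) \left(-182 + W\right)$ ($g{\left(W \right)} = - 4 \left(W - 182\right) \left(W - 218\right) = - 4 \left(-182 + W\right) \left(-218 + W\right) = - 4 \left(-218 + W\right) \left(-182 + W\right)$)
$L = - \frac{7}{133026}$ ($L = \frac{7}{3 \left(-44342\right)} = \frac{7}{3} \left(- \frac{1}{44342}\right) = - \frac{7}{133026} \approx -5.2621 \cdot 10^{-5}$)
$\left(L + g{\left(119 \right)}\right) \left(31860 - 10204\right) = \left(- \frac{7}{133026} - \left(-31696 + 56644\right)\right) \left(31860 - 10204\right) = \left(- \frac{7}{133026} - 24948\right) 21656 = \left(- \frac{3318732655}{133026}\right) 21656 = - \frac{35935237188340}{66513}$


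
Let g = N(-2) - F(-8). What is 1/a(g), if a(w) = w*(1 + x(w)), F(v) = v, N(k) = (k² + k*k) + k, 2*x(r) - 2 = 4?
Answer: 1/56 ≈ 0.017857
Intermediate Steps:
x(r) = 3 (x(r) = 1 + (½)*4 = 1 + 2 = 3)
N(k) = k + 2*k² (N(k) = (k² + k²) + k = 2*k² + k = k + 2*k²)
g = 14 (g = -2*(1 + 2*(-2)) - 1*(-8) = -2*(1 - 4) + 8 = -2*(-3) + 8 = 6 + 8 = 14)
a(w) = 4*w (a(w) = w*(1 + 3) = w*4 = 4*w)
1/a(g) = 1/(4*14) = 1/56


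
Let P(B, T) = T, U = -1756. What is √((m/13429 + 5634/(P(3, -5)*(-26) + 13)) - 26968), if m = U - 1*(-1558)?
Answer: 2*I*√146901679931578/147719 ≈ 164.1*I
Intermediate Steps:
m = -198 (m = -1756 - 1*(-1558) = -1756 + 1558 = -198)
√((m/13429 + 5634/(P(3, -5)*(-26) + 13)) - 26968) = √((-198/13429 + 5634/(-5*(-26) + 13)) - 26968) = √((-198*1/13429 + 5634/(130 + 13)) - 26968) = √((-198/13429 + 5634/143) - 26968) = √(5817744/147719 - 26968) = √(-3977868248/147719) = 2*I*√146901679931578/147719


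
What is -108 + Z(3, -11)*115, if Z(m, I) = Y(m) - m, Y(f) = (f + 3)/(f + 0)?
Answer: -223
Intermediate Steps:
Y(f) = (3 + f)/f
Z(m, I) = -m + (3 + m)/m (Z(m, I) = (3 + m)/m - m = -m + (3 + m)/m)
-108 + Z(3, -11)*115 = -108 + (1 - 1*3 + 3/3)*115 = -108 + (1 - 3 + 3*(⅓))*115 = -108 + (1 - 3 + 1)*115 = -108 - 1*115 = -108 - 115 = -223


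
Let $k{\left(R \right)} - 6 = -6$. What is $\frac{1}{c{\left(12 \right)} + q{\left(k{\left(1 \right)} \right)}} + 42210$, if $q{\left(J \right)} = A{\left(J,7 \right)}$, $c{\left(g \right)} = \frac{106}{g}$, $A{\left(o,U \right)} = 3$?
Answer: $\frac{2996916}{71} \approx 42210.0$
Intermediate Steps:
$k{\left(R \right)} = 0$ ($k{\left(R \right)} = 6 - 6 = 0$)
$q{\left(J \right)} = 3$
$\frac{1}{c{\left(12 \right)} + q{\left(k{\left(1 \right)} \right)}} + 42210 = \frac{1}{\frac{106}{12} + 3} + 42210 = \frac{1}{106 \cdot \frac{1}{12} + 3} + 42210 = \frac{1}{\frac{53}{6} + 3} + 42210 = \frac{1}{\frac{71}{6}} + 42210 = \frac{6}{71} + 42210 = \frac{2996916}{71}$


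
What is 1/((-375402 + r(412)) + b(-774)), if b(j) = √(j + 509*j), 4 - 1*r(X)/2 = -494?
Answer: -62401/23363374596 - I*√10965/23363374596 ≈ -2.6709e-6 - 4.482e-9*I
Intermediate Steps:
r(X) = 996 (r(X) = 8 - 2*(-494) = 8 + 988 = 996)
b(j) = √510*√j (b(j) = √(510*j) = √510*√j)
1/((-375402 + r(412)) + b(-774)) = 1/((-375402 + 996) + √510*√(-774)) = 1/(-374406 + √510*(3*I*√86)) = 1/(-374406 + 6*I*√10965)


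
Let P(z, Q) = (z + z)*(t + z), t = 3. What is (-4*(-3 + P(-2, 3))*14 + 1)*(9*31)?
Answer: 109647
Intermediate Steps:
P(z, Q) = 2*z*(3 + z) (P(z, Q) = (z + z)*(3 + z) = (2*z)*(3 + z) = 2*z*(3 + z))
(-4*(-3 + P(-2, 3))*14 + 1)*(9*31) = (-4*(-3 + 2*(-2)*(3 - 2))*14 + 1)*(9*31) = (-4*(-3 + 2*(-2)*1)*14 + 1)*279 = (-4*(-3 - 4)*14 + 1)*279 = (-4*(-7)*14 + 1)*279 = (28*14 + 1)*279 = (392 + 1)*279 = 393*279 = 109647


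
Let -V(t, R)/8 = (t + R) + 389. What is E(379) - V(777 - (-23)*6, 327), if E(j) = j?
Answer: 13427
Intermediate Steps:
V(t, R) = -3112 - 8*R - 8*t (V(t, R) = -8*((t + R) + 389) = -8*((R + t) + 389) = -8*(389 + R + t) = -3112 - 8*R - 8*t)
E(379) - V(777 - (-23)*6, 327) = 379 - (-3112 - 8*327 - 8*(777 - (-23)*6)) = 379 - (-3112 - 2616 - 8*(777 - 1*(-138))) = 379 - (-3112 - 2616 - 8*(777 + 138)) = 379 - (-3112 - 2616 - 8*915) = 379 - (-3112 - 2616 - 7320) = 379 - 1*(-13048) = 379 + 13048 = 13427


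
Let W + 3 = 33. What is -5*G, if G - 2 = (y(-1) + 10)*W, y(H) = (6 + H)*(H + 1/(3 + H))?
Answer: -1135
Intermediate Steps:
W = 30 (W = -3 + 33 = 30)
G = 227 (G = 2 + ((6 + (-1)³ + 9*(-1)² + 19*(-1))/(3 - 1) + 10)*30 = 2 + ((6 - 1 + 9*1 - 19)/2 + 10)*30 = 2 + ((6 - 1 + 9 - 19)/2 + 10)*30 = 2 + ((½)*(-5) + 10)*30 = 2 + (-5/2 + 10)*30 = 2 + (15/2)*30 = 2 + 225 = 227)
-5*G = -5*227 = -1135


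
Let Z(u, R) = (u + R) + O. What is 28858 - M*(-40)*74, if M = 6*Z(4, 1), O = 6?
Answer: 224218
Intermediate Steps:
Z(u, R) = 6 + R + u (Z(u, R) = (u + R) + 6 = (R + u) + 6 = 6 + R + u)
M = 66 (M = 6*(6 + 1 + 4) = 6*11 = 66)
28858 - M*(-40)*74 = 28858 - 66*(-40)*74 = 28858 - (-2640)*74 = 28858 - 1*(-195360) = 28858 + 195360 = 224218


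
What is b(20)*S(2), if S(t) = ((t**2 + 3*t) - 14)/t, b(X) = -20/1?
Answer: 40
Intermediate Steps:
b(X) = -20 (b(X) = -20*1 = -20)
S(t) = (-14 + t**2 + 3*t)/t
b(20)*S(2) = -20*(3 + 2 - 14/2) = -20*(3 + 2 - 14*1/2) = -20*(3 + 2 - 7) = -20*(-2) = 40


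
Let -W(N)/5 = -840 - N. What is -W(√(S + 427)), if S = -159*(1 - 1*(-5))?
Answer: -4200 - 5*I*√527 ≈ -4200.0 - 114.78*I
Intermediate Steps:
S = -954 (S = -159*(1 + 5) = -159*6 = -954)
W(N) = 4200 + 5*N (W(N) = -5*(-840 - N) = 4200 + 5*N)
-W(√(S + 427)) = -(4200 + 5*√(-954 + 427)) = -(4200 + 5*√(-527)) = -(4200 + 5*(I*√527)) = -(4200 + 5*I*√527) = -4200 - 5*I*√527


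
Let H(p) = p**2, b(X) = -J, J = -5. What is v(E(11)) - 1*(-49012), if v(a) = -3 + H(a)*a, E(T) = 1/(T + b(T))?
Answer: 200740865/4096 ≈ 49009.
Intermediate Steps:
b(X) = 5 (b(X) = -1*(-5) = 5)
E(T) = 1/(5 + T) (E(T) = 1/(T + 5) = 1/(5 + T))
v(a) = -3 + a**3 (v(a) = -3 + a**2*a = -3 + a**3)
v(E(11)) - 1*(-49012) = (-3 + (1/(5 + 11))**3) - 1*(-49012) = (-3 + (1/16)**3) + 49012 = (-3 + 1/4096) + 49012 = -12287/4096 + 49012 = 200740865/4096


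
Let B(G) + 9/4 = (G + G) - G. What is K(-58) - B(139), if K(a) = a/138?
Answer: -37859/276 ≈ -137.17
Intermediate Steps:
B(G) = -9/4 + G (B(G) = -9/4 + ((G + G) - G) = -9/4 + (2*G - G) = -9/4 + G)
K(a) = a/138 (K(a) = a*(1/138) = a/138)
K(-58) - B(139) = (1/138)*(-58) - (-9/4 + 139) = -29/69 - 1*547/4 = -29/69 - 547/4 = -37859/276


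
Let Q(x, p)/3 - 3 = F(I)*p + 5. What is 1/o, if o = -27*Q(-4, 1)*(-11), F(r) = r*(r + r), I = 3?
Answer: 1/23166 ≈ 4.3167e-5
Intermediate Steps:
F(r) = 2*r² (F(r) = r*(2*r) = 2*r²)
Q(x, p) = 24 + 54*p (Q(x, p) = 9 + 3*((2*3²)*p + 5) = 9 + 3*((2*9)*p + 5) = 9 + 3*(18*p + 5) = 9 + 3*(5 + 18*p) = 9 + (15 + 54*p) = 24 + 54*p)
o = 23166 (o = -27*(24 + 54*1)*(-11) = -27*(24 + 54)*(-11) = -27*78*(-11) = -2106*(-11) = 23166)
1/o = 1/23166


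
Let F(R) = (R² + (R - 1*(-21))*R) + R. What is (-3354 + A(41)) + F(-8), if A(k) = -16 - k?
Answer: -3459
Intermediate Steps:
F(R) = R + R² + R*(21 + R) (F(R) = (R² + (R + 21)*R) + R = (R² + (21 + R)*R) + R = (R² + R*(21 + R)) + R = R + R² + R*(21 + R))
(-3354 + A(41)) + F(-8) = (-3354 + (-16 - 1*41)) + 2*(-8)*(11 - 8) = (-3354 + (-16 - 41)) + 2*(-8)*3 = (-3354 - 57) - 48 = -3411 - 48 = -3459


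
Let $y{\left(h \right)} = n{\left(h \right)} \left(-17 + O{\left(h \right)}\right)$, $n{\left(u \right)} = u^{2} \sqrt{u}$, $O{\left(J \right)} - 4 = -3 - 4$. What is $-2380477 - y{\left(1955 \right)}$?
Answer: $-2380477 + 76440500 \sqrt{1955} \approx 3.3775 \cdot 10^{9}$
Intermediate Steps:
$O{\left(J \right)} = -3$ ($O{\left(J \right)} = 4 - 7 = -3$)
$n{\left(u \right)} = u^{\frac{5}{2}}$
$y{\left(h \right)} = - 20 h^{\frac{5}{2}}$ ($y{\left(h \right)} = h^{\frac{5}{2}} \left(-17 - 3\right) = h^{\frac{5}{2}} \left(-20\right) = - 20 h^{\frac{5}{2}}$)
$-2380477 - y{\left(1955 \right)} = -2380477 - - 20 \cdot 1955^{\frac{5}{2}} = -2380477 - - 20 \cdot 3822025 \sqrt{1955} = -2380477 - - 76440500 \sqrt{1955} = -2380477 + 76440500 \sqrt{1955}$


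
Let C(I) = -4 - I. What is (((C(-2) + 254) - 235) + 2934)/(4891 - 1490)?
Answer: 2951/3401 ≈ 0.86769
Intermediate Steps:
(((C(-2) + 254) - 235) + 2934)/(4891 - 1490) = ((((-4 - 1*(-2)) + 254) - 235) + 2934)/(4891 - 1490) = ((((-4 + 2) + 254) - 235) + 2934)/3401 = (((-2 + 254) - 235) + 2934)*(1/3401) = ((252 - 235) + 2934)*(1/3401) = (17 + 2934)*(1/3401) = 2951*(1/3401) = 2951/3401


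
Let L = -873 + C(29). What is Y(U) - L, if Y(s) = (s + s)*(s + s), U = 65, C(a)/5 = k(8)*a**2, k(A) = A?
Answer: -15867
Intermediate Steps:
C(a) = 40*a**2 (C(a) = 5*(8*a**2) = 40*a**2)
Y(s) = 4*s**2 (Y(s) = (2*s)*(2*s) = 4*s**2)
L = 32767 (L = -873 + 40*29**2 = -873 + 40*841 = -873 + 33640 = 32767)
Y(U) - L = 4*65**2 - 1*32767 = 4*4225 - 32767 = 16900 - 32767 = -15867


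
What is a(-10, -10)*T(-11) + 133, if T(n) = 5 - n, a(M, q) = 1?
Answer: 149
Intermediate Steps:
a(-10, -10)*T(-11) + 133 = 1*(5 - 1*(-11)) + 133 = 1*(5 + 11) + 133 = 1*16 + 133 = 16 + 133 = 149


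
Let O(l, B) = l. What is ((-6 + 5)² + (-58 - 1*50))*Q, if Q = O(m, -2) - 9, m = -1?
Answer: 1070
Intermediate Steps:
Q = -10 (Q = -1 - 9 = -10)
((-6 + 5)² + (-58 - 1*50))*Q = ((-6 + 5)² + (-58 - 1*50))*(-10) = ((-1)² + (-58 - 50))*(-10) = (1 - 108)*(-10) = -107*(-10) = 1070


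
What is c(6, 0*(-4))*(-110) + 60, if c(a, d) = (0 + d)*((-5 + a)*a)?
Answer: 60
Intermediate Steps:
c(a, d) = a*d*(-5 + a) (c(a, d) = d*(a*(-5 + a)) = a*d*(-5 + a))
c(6, 0*(-4))*(-110) + 60 = (6*(0*(-4))*(-5 + 6))*(-110) + 60 = (6*0*1)*(-110) + 60 = 0*(-110) + 60 = 0 + 60 = 60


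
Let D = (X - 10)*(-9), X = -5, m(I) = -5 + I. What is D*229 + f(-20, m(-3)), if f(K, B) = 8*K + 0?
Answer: 30755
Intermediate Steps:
f(K, B) = 8*K
D = 135 (D = (-5 - 10)*(-9) = -15*(-9) = 135)
D*229 + f(-20, m(-3)) = 135*229 + 8*(-20) = 30915 - 160 = 30755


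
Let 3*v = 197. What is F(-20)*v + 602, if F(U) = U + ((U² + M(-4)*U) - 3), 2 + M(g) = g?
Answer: 99715/3 ≈ 33238.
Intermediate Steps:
v = 197/3 (v = (⅓)*197 = 197/3 ≈ 65.667)
M(g) = -2 + g
F(U) = -3 + U² - 5*U (F(U) = U + ((U² + (-2 - 4)*U) - 3) = U + ((U² - 6*U) - 3) = U + (-3 + U² - 6*U) = -3 + U² - 5*U)
F(-20)*v + 602 = (-3 + (-20)² - 5*(-20))*(197/3) + 602 = (-3 + 400 + 100)*(197/3) + 602 = 497*(197/3) + 602 = 97909/3 + 602 = 99715/3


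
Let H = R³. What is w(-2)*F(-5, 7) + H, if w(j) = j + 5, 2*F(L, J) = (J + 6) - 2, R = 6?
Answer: 465/2 ≈ 232.50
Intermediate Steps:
F(L, J) = 2 + J/2 (F(L, J) = ((J + 6) - 2)/2 = ((6 + J) - 2)/2 = (4 + J)/2 = 2 + J/2)
w(j) = 5 + j
H = 216 (H = 6³ = 216)
w(-2)*F(-5, 7) + H = (5 - 2)*(2 + (½)*7) + 216 = 3*(2 + 7/2) + 216 = 3*(11/2) + 216 = 33/2 + 216 = 465/2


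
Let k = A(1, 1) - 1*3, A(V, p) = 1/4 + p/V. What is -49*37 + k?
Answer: -7259/4 ≈ -1814.8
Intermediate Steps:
A(V, p) = ¼ + p/V (A(V, p) = 1*(¼) + p/V = ¼ + p/V)
k = -7/4 (k = (1 + (¼)*1)/1 - 1*3 = 1*(1 + ¼) - 3 = 1*(5/4) - 3 = 5/4 - 3 = -7/4 ≈ -1.7500)
-49*37 + k = -49*37 - 7/4 = -1813 - 7/4 = -7259/4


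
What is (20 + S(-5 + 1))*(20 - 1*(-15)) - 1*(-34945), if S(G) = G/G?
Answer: 35680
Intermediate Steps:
S(G) = 1
(20 + S(-5 + 1))*(20 - 1*(-15)) - 1*(-34945) = (20 + 1)*(20 - 1*(-15)) - 1*(-34945) = 21*(20 + 15) + 34945 = 21*35 + 34945 = 735 + 34945 = 35680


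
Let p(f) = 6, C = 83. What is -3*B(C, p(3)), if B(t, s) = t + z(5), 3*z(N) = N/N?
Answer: -250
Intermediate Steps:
z(N) = 1/3 (z(N) = (N/N)/3 = (1/3)*1 = 1/3)
B(t, s) = 1/3 + t (B(t, s) = t + 1/3 = 1/3 + t)
-3*B(C, p(3)) = -3*(1/3 + 83) = -3*250/3 = -250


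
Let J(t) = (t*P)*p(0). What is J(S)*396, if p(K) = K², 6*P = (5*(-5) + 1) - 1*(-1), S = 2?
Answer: 0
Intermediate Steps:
P = -23/6 (P = ((5*(-5) + 1) - 1*(-1))/6 = ((-25 + 1) + 1)/6 = (-24 + 1)/6 = (⅙)*(-23) = -23/6 ≈ -3.8333)
J(t) = 0 (J(t) = (t*(-23/6))*0² = -23*t/6*0 = 0)
J(S)*396 = 0*396 = 0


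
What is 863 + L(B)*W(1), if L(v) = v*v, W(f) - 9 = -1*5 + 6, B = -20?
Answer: 4863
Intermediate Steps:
W(f) = 10 (W(f) = 9 + (-1*5 + 6) = 9 + (-5 + 6) = 9 + 1 = 10)
L(v) = v²
863 + L(B)*W(1) = 863 + (-20)²*10 = 863 + 400*10 = 863 + 4000 = 4863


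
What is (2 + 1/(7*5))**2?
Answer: 5041/1225 ≈ 4.1151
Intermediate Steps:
(2 + 1/(7*5))**2 = (2 + 1/35)**2 = (71/35)**2 = 5041/1225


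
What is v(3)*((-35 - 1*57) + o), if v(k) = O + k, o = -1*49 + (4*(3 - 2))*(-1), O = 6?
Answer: -1305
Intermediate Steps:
o = -53 (o = -49 + (4*1)*(-1) = -49 + 4*(-1) = -49 - 4 = -53)
v(k) = 6 + k
v(3)*((-35 - 1*57) + o) = (6 + 3)*((-35 - 1*57) - 53) = 9*((-35 - 57) - 53) = 9*(-92 - 53) = 9*(-145) = -1305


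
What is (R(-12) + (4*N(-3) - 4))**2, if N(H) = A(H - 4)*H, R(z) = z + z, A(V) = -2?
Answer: 16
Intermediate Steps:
R(z) = 2*z
N(H) = -2*H
(R(-12) + (4*N(-3) - 4))**2 = (2*(-12) + (4*(-2*(-3)) - 4))**2 = (-24 + (4*6 - 4))**2 = (-24 + (24 - 4))**2 = (-24 + 20)**2 = (-4)**2 = 16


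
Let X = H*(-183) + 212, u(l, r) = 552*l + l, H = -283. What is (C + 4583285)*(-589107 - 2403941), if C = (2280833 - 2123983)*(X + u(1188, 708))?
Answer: -332844128275944680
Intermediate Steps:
u(l, r) = 553*l
X = 52001 (X = -283*(-183) + 212 = 51789 + 212 = 52001)
C = 111201160250 (C = (2280833 - 2123983)*(52001 + 553*1188) = 156850*(52001 + 656964) = 156850*708965 = 111201160250)
(C + 4583285)*(-589107 - 2403941) = (111201160250 + 4583285)*(-589107 - 2403941) = 111205743535*(-2993048) = -332844128275944680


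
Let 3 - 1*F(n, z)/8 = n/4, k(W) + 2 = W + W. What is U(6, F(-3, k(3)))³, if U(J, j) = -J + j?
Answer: 13824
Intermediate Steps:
k(W) = -2 + 2*W (k(W) = -2 + (W + W) = -2 + 2*W)
F(n, z) = 24 - 2*n (F(n, z) = 24 - 8*n/4 = 24 - 2*n)
U(J, j) = j - J
U(6, F(-3, k(3)))³ = ((24 - 2*(-3)) - 1*6)³ = ((24 + 6) - 6)³ = (30 - 6)³ = 24³ = 13824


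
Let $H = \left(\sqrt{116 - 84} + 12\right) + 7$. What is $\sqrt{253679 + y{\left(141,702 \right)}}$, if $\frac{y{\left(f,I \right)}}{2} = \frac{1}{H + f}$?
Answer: $\frac{\sqrt{40588642 + 1014716 \sqrt{2}}}{2 \sqrt{40 + \sqrt{2}}} \approx 503.67$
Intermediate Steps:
$H = 19 + 4 \sqrt{2}$ ($H = \left(\sqrt{32} + 12\right) + 7 = \left(4 \sqrt{2} + 12\right) + 7 = \left(12 + 4 \sqrt{2}\right) + 7 = 19 + 4 \sqrt{2} \approx 24.657$)
$y{\left(f,I \right)} = \frac{2}{19 + f + 4 \sqrt{2}}$ ($y{\left(f,I \right)} = \frac{2}{\left(19 + 4 \sqrt{2}\right) + f} = \frac{2}{19 + f + 4 \sqrt{2}}$)
$\sqrt{253679 + y{\left(141,702 \right)}} = \sqrt{253679 + \frac{2}{19 + 141 + 4 \sqrt{2}}} = \sqrt{253679 + \frac{2}{160 + 4 \sqrt{2}}}$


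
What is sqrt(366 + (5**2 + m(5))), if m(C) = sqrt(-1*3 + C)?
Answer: sqrt(391 + sqrt(2)) ≈ 19.809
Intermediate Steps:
m(C) = sqrt(-3 + C)
sqrt(366 + (5**2 + m(5))) = sqrt(366 + (5**2 + sqrt(-3 + 5))) = sqrt(366 + (25 + sqrt(2))) = sqrt(391 + sqrt(2))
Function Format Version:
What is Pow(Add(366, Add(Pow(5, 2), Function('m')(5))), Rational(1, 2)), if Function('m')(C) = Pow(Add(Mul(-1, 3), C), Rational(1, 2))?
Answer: Pow(Add(391, Pow(2, Rational(1, 2))), Rational(1, 2)) ≈ 19.809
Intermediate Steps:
Function('m')(C) = Pow(Add(-3, C), Rational(1, 2))
Pow(Add(366, Add(Pow(5, 2), Function('m')(5))), Rational(1, 2)) = Pow(Add(366, Add(Pow(5, 2), Pow(Add(-3, 5), Rational(1, 2)))), Rational(1, 2)) = Pow(Add(366, Add(25, Pow(2, Rational(1, 2)))), Rational(1, 2)) = Pow(Add(391, Pow(2, Rational(1, 2))), Rational(1, 2))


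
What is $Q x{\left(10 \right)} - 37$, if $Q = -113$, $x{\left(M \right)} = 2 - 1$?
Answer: $-150$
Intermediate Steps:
$x{\left(M \right)} = 1$ ($x{\left(M \right)} = 2 - 1 = 1$)
$Q x{\left(10 \right)} - 37 = \left(-113\right) 1 - 37 = -113 + \left(-71 + 34\right) = -113 - 37 = -150$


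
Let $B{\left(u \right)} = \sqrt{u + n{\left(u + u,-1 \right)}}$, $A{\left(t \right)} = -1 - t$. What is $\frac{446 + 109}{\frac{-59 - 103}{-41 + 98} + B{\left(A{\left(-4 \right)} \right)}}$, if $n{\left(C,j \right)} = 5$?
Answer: $- \frac{284715}{14} - \frac{200355 \sqrt{2}}{14} \approx -40576.0$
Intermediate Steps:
$B{\left(u \right)} = \sqrt{5 + u}$ ($B{\left(u \right)} = \sqrt{u + 5} = \sqrt{5 + u}$)
$\frac{446 + 109}{\frac{-59 - 103}{-41 + 98} + B{\left(A{\left(-4 \right)} \right)}} = \frac{446 + 109}{\frac{-59 - 103}{-41 + 98} + \sqrt{5 - -3}} = \frac{555}{- \frac{162}{57} + \sqrt{5 + \left(-1 + 4\right)}} = \frac{555}{\left(-162\right) \frac{1}{57} + \sqrt{5 + 3}} = \frac{555}{- \frac{54}{19} + \sqrt{8}} = \frac{555}{- \frac{54}{19} + 2 \sqrt{2}}$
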